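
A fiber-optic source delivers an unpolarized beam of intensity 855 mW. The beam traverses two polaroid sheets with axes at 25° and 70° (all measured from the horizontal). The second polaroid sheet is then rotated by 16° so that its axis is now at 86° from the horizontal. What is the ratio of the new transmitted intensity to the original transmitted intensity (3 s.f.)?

Before rotation:
Unpolarized light through the first polarizer → I₁ = ½ I₀, now polarized at 25°.
I₂ = I₁ cos²(70° − 25°) = 0.5 I₀ · cos²(45°) = 0.25 I₀.
After rotation:
Unpolarized light through the first polarizer → I₁ = ½ I₀, now polarized at 25°.
I₂ = I₁ cos²(86° − 25°) = 0.5 I₀ · cos²(61°) = 0.1175 I₀.
Ratio = 0.1175 / 0.25 = 0.4701.

I_new/I_old ≈ 0.470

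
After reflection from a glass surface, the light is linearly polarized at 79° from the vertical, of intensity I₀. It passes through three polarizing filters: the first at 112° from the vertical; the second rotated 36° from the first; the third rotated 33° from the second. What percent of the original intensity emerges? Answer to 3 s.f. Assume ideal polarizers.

By Malus's law, I₁ = I₀ cos²(112° − 79°) = I₀ cos²(33°) = 0.7034 I₀.
I₂ = I₁ cos²(36°) = 0.7034 · 0.6545 I₀ = 0.4604 I₀.
I₃ = I₂ cos²(33°) = 0.4604 · 0.7034 I₀ = 0.3238 I₀.
That is 32.38% of the incident intensity.

≈ 32.4%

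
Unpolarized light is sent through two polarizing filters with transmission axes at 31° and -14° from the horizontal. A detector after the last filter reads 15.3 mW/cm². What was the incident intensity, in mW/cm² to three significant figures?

Unpolarized light through the first polarizer → I₁ = ½ I₀, now polarized at 31°.
I₂ = I₁ cos²(-14° − 31°) = 0.5 I₀ · cos²(45°) = 0.25 I₀.
So 15.3 mW/cm² = 0.25 I₀, giving I₀ = 15.3/0.25 = 61.2 mW/cm².

I₀ ≈ 61.2 mW/cm²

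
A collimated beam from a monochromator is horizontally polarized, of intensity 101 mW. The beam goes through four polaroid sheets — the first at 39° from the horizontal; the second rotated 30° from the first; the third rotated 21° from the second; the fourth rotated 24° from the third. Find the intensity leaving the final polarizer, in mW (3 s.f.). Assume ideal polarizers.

I₁ = 101 mW · cos²(39°) = 61 mW.
I₂ = I₁ · cos²(30°) = 61 · 0.75 = 45.75 mW.
I₃ = I₂ · cos²(21°) = 45.75 · 0.8716 = 39.87 mW.
I₄ = I₃ · cos²(24°) = 39.87 · 0.8346 = 33.28 mW.

I ≈ 33.3 mW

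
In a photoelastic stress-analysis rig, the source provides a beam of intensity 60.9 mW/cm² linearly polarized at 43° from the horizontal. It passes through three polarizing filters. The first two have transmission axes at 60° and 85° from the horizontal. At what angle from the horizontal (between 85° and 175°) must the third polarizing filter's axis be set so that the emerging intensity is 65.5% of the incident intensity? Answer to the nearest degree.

θ ≈ 106°

By Malus's law, I₁ = I₀ cos²(60° − 43°) = I₀ cos²(17°) = 0.9145 I₀.
I₂ = I₁ cos²(85° − 60°) = 0.9145 I₀ · cos²(25°) = 0.7512 I₀.
Need I₃/I₀ = 0.655, so cos²(θ − 85°) = 0.655 / 0.7512 = 0.872.
θ − 85° = arccos(√0.872) = 21.0°, giving θ ≈ 85 + 21.0 = 106.0°.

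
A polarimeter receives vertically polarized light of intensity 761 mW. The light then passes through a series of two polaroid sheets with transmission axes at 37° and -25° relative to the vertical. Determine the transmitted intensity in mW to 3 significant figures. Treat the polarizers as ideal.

I ≈ 107 mW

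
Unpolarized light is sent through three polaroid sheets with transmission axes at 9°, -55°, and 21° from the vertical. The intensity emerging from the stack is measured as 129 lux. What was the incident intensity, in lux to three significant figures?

Unpolarized light through the first polarizer → I₁ = ½ I₀, now polarized at 9°.
I₂ = I₁ cos²(-55° − 9°) = 0.5 I₀ · cos²(64°) = 0.09608 I₀.
I₃ = I₂ cos²(21° + 55°) = 0.09608 I₀ · cos²(76°) = 0.005623 I₀.
So 129 lux = 0.005623 I₀, giving I₀ = 129/0.005623 = 2.294e+04 lux.

I₀ ≈ 2.29e4 lux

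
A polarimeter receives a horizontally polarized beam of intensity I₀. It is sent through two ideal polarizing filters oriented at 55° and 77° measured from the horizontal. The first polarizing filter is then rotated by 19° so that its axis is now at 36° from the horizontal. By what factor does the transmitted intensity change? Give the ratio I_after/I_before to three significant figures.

I_new/I_old ≈ 1.32

Before rotation:
By Malus's law, I₁ = I₀ cos²(55° − 0°) = I₀ cos²(55°) = 0.329 I₀.
I₂ = I₁ cos²(77° − 55°) = 0.329 I₀ · cos²(22°) = 0.2828 I₀.
After rotation:
I₁ = I₀ cos²(36° − 0°) = I₀ cos²(36°) = 0.6545 I₀.
I₂ = I₁ cos²(77° − 36°) = 0.6545 I₀ · cos²(41°) = 0.3728 I₀.
Ratio = 0.3728 / 0.2828 = 1.318.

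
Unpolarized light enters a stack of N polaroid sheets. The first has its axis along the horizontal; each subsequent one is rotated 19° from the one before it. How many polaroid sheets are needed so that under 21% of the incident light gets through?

N = 9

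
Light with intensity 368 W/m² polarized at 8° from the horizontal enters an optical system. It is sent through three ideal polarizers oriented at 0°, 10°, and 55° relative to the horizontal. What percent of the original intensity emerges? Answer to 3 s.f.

I₁ = 368 W/m² · cos²(8°) = 360.9 W/m².
I₂ = I₁ · cos²(10°) = 360.9 · 0.9698 = 350 W/m².
I₃ = I₂ · cos²(45°) = 350 · 0.5 = 175 W/m².
That is 47.55% of the incident intensity.

≈ 47.6%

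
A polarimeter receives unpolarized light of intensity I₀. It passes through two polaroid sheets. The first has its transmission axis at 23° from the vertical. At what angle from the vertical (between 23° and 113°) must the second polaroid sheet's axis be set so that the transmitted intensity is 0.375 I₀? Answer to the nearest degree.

Unpolarized light through the first polarizer → I₁ = ½ I₀, now polarized at 23°.
Need I₂/I₀ = 0.375, so cos²(θ − 23°) = 0.375 / 0.5 = 0.75.
θ − 23° = arccos(√0.75) = 30.0°, giving θ ≈ 23 + 30.0 = 53.0°.

θ ≈ 53°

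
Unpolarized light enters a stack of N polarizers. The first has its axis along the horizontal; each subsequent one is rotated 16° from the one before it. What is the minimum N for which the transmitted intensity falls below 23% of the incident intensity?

N = 11

First polarizer halves the unpolarized light: factor 1/2.
Each further stage multiplies by cos²(16°) = 0.924.
After N polarizers: T = 0.5·0.924^(N−1). Require T < 0.23 ⇒ N−1 > ln(0.23/0.5)/ln(0.924) = 9.83, so N−1 ≥ 10 and N = 11.
Check: N=11 gives T = 0.2269 < 0.23; N=10 gives T = 0.2455.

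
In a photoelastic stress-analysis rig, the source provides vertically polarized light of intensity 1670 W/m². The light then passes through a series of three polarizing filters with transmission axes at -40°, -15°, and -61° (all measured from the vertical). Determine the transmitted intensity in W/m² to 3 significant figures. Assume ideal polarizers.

I ≈ 388 W/m²

I₁ = 1670 W/m² · cos²(40°) = 980 W/m².
I₂ = I₁ · cos²(25°) = 980 · 0.8214 = 805 W/m².
I₃ = I₂ · cos²(46°) = 805 · 0.4826 = 388.4 W/m².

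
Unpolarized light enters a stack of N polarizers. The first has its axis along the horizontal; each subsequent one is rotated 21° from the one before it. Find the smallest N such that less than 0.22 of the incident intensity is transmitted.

First polarizer halves the unpolarized light: factor 1/2.
Each further stage multiplies by cos²(21°) = 0.8716.
After N polarizers: T = 0.5·0.8716^(N−1). Require T < 0.22 ⇒ N−1 > ln(0.22/0.5)/ln(0.8716) = 5.97, so N−1 ≥ 6 and N = 7.
Check: N=7 gives T = 0.2192 < 0.22; N=6 gives T = 0.2515.

N = 7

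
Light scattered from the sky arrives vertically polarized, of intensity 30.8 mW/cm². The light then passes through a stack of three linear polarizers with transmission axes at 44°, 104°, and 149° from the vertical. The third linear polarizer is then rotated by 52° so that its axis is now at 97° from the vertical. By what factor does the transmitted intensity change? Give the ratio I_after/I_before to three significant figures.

I_new/I_old ≈ 1.97

Before rotation:
I₁ = I₀ cos²(44° − 0°) = I₀ cos²(44°) = 0.5174 I₀.
I₂ = I₁ cos²(104° − 44°) = 0.5174 I₀ · cos²(60°) = 0.1294 I₀.
I₃ = I₂ cos²(149° − 104°) = 0.1294 I₀ · cos²(45°) = 0.06468 I₀.
After rotation:
I₁ = I₀ cos²(44° − 0°) = I₀ cos²(44°) = 0.5174 I₀.
I₂ = I₁ cos²(104° − 44°) = 0.5174 I₀ · cos²(60°) = 0.1294 I₀.
I₃ = I₂ cos²(97° − 104°) = 0.1294 I₀ · cos²(7°) = 0.1274 I₀.
Ratio = 0.1274 / 0.06468 = 1.97.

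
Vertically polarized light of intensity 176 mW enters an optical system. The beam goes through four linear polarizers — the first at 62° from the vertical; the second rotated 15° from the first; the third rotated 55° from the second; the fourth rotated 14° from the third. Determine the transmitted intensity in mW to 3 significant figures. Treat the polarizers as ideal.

I₁ = 176 mW · cos²(62°) = 38.79 mW.
I₂ = I₁ · cos²(15°) = 38.79 · 0.933 = 36.19 mW.
I₃ = I₂ · cos²(55°) = 36.19 · 0.329 = 11.91 mW.
I₄ = I₃ · cos²(14°) = 11.91 · 0.9415 = 11.21 mW.

I ≈ 11.2 mW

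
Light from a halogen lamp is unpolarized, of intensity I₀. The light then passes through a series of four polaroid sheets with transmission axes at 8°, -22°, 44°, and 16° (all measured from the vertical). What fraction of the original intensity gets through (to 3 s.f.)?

≈ 0.0484 I₀

Unpolarized light through the first polarizer → I₁ = ½ I₀, now polarized at 8°.
I₂ = I₁ cos²(-22° − 8°) = 0.5 I₀ · cos²(30°) = 0.375 I₀.
I₃ = I₂ cos²(44° + 22°) = 0.375 I₀ · cos²(66°) = 0.06204 I₀.
I₄ = I₃ cos²(16° − 44°) = 0.06204 I₀ · cos²(28°) = 0.04836 I₀.
Transmitted fraction = 0.04836.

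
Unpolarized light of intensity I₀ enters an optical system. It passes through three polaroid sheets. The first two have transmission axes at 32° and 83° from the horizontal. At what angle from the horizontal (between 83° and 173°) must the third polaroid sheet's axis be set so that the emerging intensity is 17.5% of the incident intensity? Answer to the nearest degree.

θ ≈ 103°

Unpolarized light through the first polarizer → I₁ = ½ I₀, now polarized at 32°.
I₂ = I₁ cos²(83° − 32°) = 0.5 I₀ · cos²(51°) = 0.198 I₀.
Need I₃/I₀ = 0.175, so cos²(θ − 83°) = 0.175 / 0.198 = 0.8837.
θ − 83° = arccos(√0.8837) = 19.9°, giving θ ≈ 83 + 19.9 = 102.9°.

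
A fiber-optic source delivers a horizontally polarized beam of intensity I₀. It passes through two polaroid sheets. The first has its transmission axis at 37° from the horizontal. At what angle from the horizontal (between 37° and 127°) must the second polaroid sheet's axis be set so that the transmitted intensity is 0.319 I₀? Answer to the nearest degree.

θ ≈ 82°

By Malus's law, I₁ = I₀ cos²(37° − 0°) = I₀ cos²(37°) = 0.6378 I₀.
Need I₂/I₀ = 0.319, so cos²(θ − 37°) = 0.319 / 0.6378 = 0.5001.
θ − 37° = arccos(√0.5001) = 45.0°, giving θ ≈ 37 + 45.0 = 82.0°.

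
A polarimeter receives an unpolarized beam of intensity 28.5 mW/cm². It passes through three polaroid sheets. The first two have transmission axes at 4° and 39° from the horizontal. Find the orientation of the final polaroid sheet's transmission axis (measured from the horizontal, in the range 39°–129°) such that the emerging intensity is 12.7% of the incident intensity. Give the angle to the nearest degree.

θ ≈ 91°

Unpolarized light through the first polarizer → I₁ = ½ I₀, now polarized at 4°.
I₂ = I₁ cos²(39° − 4°) = 0.5 I₀ · cos²(35°) = 0.3355 I₀.
Need I₃/I₀ = 0.127, so cos²(θ − 39°) = 0.127 / 0.3355 = 0.3785.
θ − 39° = arccos(√0.3785) = 52.0°, giving θ ≈ 39 + 52.0 = 91.0°.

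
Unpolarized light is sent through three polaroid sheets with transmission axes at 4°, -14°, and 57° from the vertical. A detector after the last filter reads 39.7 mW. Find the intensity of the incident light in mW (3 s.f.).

Unpolarized light through the first polarizer → I₁ = ½ I₀, now polarized at 4°.
I₂ = I₁ cos²(-14° − 4°) = 0.5 I₀ · cos²(18°) = 0.4523 I₀.
I₃ = I₂ cos²(57° + 14°) = 0.4523 I₀ · cos²(71°) = 0.04794 I₀.
So 39.7 mW = 0.04794 I₀, giving I₀ = 39.7/0.04794 = 828.2 mW.

I₀ ≈ 828 mW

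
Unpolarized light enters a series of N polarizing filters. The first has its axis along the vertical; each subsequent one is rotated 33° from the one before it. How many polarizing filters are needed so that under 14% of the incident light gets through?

N = 5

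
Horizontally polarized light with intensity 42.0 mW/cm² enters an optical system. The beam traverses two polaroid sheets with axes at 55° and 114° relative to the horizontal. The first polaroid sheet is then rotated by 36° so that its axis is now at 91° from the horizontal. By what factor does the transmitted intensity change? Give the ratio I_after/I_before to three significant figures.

I_new/I_old ≈ 0.00296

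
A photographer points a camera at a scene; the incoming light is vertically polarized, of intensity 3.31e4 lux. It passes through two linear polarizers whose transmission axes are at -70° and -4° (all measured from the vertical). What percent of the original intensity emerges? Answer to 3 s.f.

I₁ = 3.31e4 lux · cos²(70°) = 3872 lux.
I₂ = I₁ · cos²(66°) = 3872 · 0.1654 = 640.6 lux.
That is 1.935% of the incident intensity.

≈ 1.94%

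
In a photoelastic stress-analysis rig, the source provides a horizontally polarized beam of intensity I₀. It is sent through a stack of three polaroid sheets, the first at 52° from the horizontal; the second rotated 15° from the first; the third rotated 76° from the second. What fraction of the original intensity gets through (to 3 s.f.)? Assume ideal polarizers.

≈ 0.0207 I₀

I₁ = I₀ cos²(52° − 0°) = I₀ cos²(52°) = 0.379 I₀.
I₂ = I₁ cos²(15°) = 0.379 · 0.933 I₀ = 0.3536 I₀.
I₃ = I₂ cos²(76°) = 0.3536 · 0.05853 I₀ = 0.0207 I₀.
Transmitted fraction = 0.0207.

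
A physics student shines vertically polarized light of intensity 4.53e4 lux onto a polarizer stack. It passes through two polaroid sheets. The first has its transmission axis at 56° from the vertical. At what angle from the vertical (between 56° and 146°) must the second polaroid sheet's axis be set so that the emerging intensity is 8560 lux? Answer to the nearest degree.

θ ≈ 95°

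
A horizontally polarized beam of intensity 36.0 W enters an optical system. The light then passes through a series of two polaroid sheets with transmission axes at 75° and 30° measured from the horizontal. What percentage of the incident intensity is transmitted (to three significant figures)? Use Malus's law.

By Malus's law, I₁ = 36.0 W · cos²(75°) = 2.412 W.
I₂ = I₁ · cos²(45°) = 2.412 · 0.5 = 1.206 W.
That is 3.349% of the incident intensity.

≈ 3.35%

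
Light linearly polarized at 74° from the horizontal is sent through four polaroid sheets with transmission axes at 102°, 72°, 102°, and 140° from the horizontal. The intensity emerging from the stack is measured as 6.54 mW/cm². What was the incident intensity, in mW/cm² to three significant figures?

By Malus's law, I₁ = I₀ cos²(102° − 74°) = I₀ cos²(28°) = 0.7796 I₀.
I₂ = I₁ cos²(72° − 102°) = 0.7796 I₀ · cos²(30°) = 0.5847 I₀.
I₃ = I₂ cos²(102° − 72°) = 0.5847 I₀ · cos²(30°) = 0.4385 I₀.
I₄ = I₃ cos²(140° − 102°) = 0.4385 I₀ · cos²(38°) = 0.2723 I₀.
So 6.54 mW/cm² = 0.2723 I₀, giving I₀ = 6.54/0.2723 = 24.02 mW/cm².

I₀ ≈ 24.0 mW/cm²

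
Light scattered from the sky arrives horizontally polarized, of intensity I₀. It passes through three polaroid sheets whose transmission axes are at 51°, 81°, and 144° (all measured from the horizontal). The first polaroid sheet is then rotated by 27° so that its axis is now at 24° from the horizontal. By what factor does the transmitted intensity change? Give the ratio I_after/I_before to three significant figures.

I_new/I_old ≈ 0.833

Before rotation:
By Malus's law, I₁ = I₀ cos²(51° − 0°) = I₀ cos²(51°) = 0.396 I₀.
I₂ = I₁ cos²(81° − 51°) = 0.396 I₀ · cos²(30°) = 0.297 I₀.
I₃ = I₂ cos²(144° − 81°) = 0.297 I₀ · cos²(63°) = 0.06122 I₀.
After rotation:
I₁ = I₀ cos²(24° − 0°) = I₀ cos²(24°) = 0.8346 I₀.
I₂ = I₁ cos²(81° − 24°) = 0.8346 I₀ · cos²(57°) = 0.2476 I₀.
I₃ = I₂ cos²(144° − 81°) = 0.2476 I₀ · cos²(63°) = 0.05102 I₀.
Ratio = 0.05102 / 0.06122 = 0.8334.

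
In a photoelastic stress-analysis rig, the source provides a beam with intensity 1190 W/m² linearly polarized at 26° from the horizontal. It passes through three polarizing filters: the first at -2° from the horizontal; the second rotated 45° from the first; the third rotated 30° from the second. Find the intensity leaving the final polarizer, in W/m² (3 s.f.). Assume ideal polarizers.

By Malus's law, I₁ = 1190 W/m² · cos²(28°) = 927.7 W/m².
I₂ = I₁ · cos²(45°) = 927.7 · 0.5 = 463.9 W/m².
I₃ = I₂ · cos²(30°) = 463.9 · 0.75 = 347.9 W/m².

I ≈ 348 W/m²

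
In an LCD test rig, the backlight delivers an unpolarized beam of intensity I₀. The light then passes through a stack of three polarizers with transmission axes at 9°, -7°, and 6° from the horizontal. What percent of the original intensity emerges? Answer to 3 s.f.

≈ 43.9%

Unpolarized light through the first polarizer → I₁ = ½ I₀, now polarized at 9°.
I₂ = I₁ cos²(-7° − 9°) = 0.5 I₀ · cos²(16°) = 0.462 I₀.
I₃ = I₂ cos²(6° + 7°) = 0.462 I₀ · cos²(13°) = 0.4386 I₀.
That is 43.86% of the incident intensity.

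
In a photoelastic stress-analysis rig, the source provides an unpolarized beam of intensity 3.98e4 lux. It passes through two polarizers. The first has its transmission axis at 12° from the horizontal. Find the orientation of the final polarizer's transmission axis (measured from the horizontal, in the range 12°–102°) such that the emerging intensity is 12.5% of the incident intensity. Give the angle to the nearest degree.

Unpolarized light through the first polarizer → I₁ = ½ I₀, now polarized at 12°.
Need I₂/I₀ = 0.125, so cos²(θ − 12°) = 0.125 / 0.5 = 0.25.
θ − 12° = arccos(√0.25) = 60.0°, giving θ ≈ 12 + 60.0 = 72.0°.

θ ≈ 72°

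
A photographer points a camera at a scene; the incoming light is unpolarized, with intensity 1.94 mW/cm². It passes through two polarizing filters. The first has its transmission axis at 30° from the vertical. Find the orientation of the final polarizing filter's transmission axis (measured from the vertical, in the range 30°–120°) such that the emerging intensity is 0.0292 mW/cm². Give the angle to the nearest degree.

Unpolarized light through the first polarizer → I₁ = ½ I₀, now polarized at 30°.
Target fraction: 0.0292 / 1.94 mW/cm² = 0.01505 of I₀.
Need I₂/I₀ = 0.01505, so cos²(θ − 30°) = 0.01505 / 0.5 = 0.0301.
θ − 30° = arccos(√0.0301) = 80.0°, giving θ ≈ 30 + 80.0 = 110.0°.

θ ≈ 110°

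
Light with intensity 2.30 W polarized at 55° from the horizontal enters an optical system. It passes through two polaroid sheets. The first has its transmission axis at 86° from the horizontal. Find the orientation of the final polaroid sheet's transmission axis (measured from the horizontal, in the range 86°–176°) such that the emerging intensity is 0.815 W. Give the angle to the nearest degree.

I₁ = I₀ cos²(86° − 55°) = I₀ cos²(31°) = 0.7347 I₀.
Target fraction: 0.815 / 2.30 W = 0.3543 of I₀.
Need I₂/I₀ = 0.3543, so cos²(θ − 86°) = 0.3543 / 0.7347 = 0.4823.
θ − 86° = arccos(√0.4823) = 46.0°, giving θ ≈ 86 + 46.0 = 132.0°.

θ ≈ 132°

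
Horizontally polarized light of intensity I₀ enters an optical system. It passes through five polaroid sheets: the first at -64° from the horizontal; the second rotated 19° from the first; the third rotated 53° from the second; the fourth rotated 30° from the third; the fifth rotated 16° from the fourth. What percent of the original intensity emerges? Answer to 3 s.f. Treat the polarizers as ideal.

≈ 4.31%

I₁ = I₀ cos²(-64° − 0°) = I₀ cos²(64°) = 0.1922 I₀.
I₂ = I₁ cos²(19°) = 0.1922 · 0.894 I₀ = 0.1718 I₀.
I₃ = I₂ cos²(53°) = 0.1718 · 0.3622 I₀ = 0.06222 I₀.
I₄ = I₃ cos²(30°) = 0.06222 · 0.75 I₀ = 0.04667 I₀.
I₅ = I₄ cos²(16°) = 0.04667 · 0.924 I₀ = 0.04312 I₀.
That is 4.312% of the incident intensity.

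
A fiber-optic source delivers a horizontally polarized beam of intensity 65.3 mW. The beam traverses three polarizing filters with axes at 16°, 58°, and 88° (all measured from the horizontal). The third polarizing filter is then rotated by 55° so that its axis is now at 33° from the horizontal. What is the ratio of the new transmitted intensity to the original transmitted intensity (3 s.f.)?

Before rotation:
I₁ = I₀ cos²(16° − 0°) = I₀ cos²(16°) = 0.924 I₀.
I₂ = I₁ cos²(58° − 16°) = 0.924 I₀ · cos²(42°) = 0.5103 I₀.
I₃ = I₂ cos²(88° − 58°) = 0.5103 I₀ · cos²(30°) = 0.3827 I₀.
After rotation:
I₁ = I₀ cos²(16° − 0°) = I₀ cos²(16°) = 0.924 I₀.
I₂ = I₁ cos²(58° − 16°) = 0.924 I₀ · cos²(42°) = 0.5103 I₀.
I₃ = I₂ cos²(33° − 58°) = 0.5103 I₀ · cos²(25°) = 0.4192 I₀.
Ratio = 0.4192 / 0.3827 = 1.095.

I_new/I_old ≈ 1.10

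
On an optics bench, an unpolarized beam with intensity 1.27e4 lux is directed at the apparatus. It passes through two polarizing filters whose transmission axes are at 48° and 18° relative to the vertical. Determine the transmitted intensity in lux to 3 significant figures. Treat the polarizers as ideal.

I ≈ 4760 lux

Unpolarized light through the first polarizer → I₁ = 1.27e4 lux/2 = 6350 lux, polarized at 48°.
I₂ = I₁ · cos²(30°) = 6350 · 0.75 = 4763 lux.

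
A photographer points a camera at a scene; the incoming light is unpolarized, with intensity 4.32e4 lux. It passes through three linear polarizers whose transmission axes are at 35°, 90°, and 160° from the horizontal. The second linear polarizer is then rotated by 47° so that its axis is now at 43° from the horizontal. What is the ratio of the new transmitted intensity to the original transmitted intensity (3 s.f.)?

Before rotation:
Unpolarized light through the first polarizer → I₁ = ½ I₀, now polarized at 35°.
I₂ = I₁ cos²(90° − 35°) = 0.5 I₀ · cos²(55°) = 0.1645 I₀.
I₃ = I₂ cos²(160° − 90°) = 0.1645 I₀ · cos²(70°) = 0.01924 I₀.
After rotation:
Unpolarized light through the first polarizer → I₁ = ½ I₀, now polarized at 35°.
I₂ = I₁ cos²(43° − 35°) = 0.5 I₀ · cos²(8°) = 0.4903 I₀.
Angle between axes 2 and 3: 63°. I₃ = 0.4903 I₀ · cos²(63°) = 0.1011 I₀.
Ratio = 0.1011 / 0.01924 = 5.252.

I_new/I_old ≈ 5.25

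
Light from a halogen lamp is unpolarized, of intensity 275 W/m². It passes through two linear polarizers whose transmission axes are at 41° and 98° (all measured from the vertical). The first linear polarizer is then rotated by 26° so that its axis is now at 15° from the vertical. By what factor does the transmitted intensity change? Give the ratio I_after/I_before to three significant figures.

I_new/I_old ≈ 0.0501

Before rotation:
Unpolarized light through the first polarizer → I₁ = ½ I₀, now polarized at 41°.
I₂ = I₁ cos²(98° − 41°) = 0.5 I₀ · cos²(57°) = 0.1483 I₀.
After rotation:
Unpolarized light through the first polarizer → I₁ = ½ I₀, now polarized at 15°.
I₂ = I₁ cos²(98° − 15°) = 0.5 I₀ · cos²(83°) = 0.007426 I₀.
Ratio = 0.007426 / 0.1483 = 0.05007.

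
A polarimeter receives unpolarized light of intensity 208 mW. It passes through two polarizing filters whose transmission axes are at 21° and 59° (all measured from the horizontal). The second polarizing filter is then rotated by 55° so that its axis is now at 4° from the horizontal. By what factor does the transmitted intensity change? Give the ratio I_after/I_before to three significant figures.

I_new/I_old ≈ 1.47

Before rotation:
Unpolarized light through the first polarizer → I₁ = ½ I₀, now polarized at 21°.
I₂ = I₁ cos²(59° − 21°) = 0.5 I₀ · cos²(38°) = 0.3105 I₀.
After rotation:
Unpolarized light through the first polarizer → I₁ = ½ I₀, now polarized at 21°.
I₂ = I₁ cos²(4° − 21°) = 0.5 I₀ · cos²(17°) = 0.4573 I₀.
Ratio = 0.4573 / 0.3105 = 1.473.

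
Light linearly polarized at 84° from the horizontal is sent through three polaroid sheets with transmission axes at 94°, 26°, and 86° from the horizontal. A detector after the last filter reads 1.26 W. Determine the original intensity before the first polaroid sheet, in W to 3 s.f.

I₁ = I₀ cos²(94° − 84°) = I₀ cos²(10°) = 0.9698 I₀.
I₂ = I₁ cos²(26° − 94°) = 0.9698 I₀ · cos²(68°) = 0.1361 I₀.
I₃ = I₂ cos²(86° − 26°) = 0.1361 I₀ · cos²(60°) = 0.03402 I₀.
So 1.26 W = 0.03402 I₀, giving I₀ = 1.26/0.03402 = 37.03 W.

I₀ ≈ 37.0 W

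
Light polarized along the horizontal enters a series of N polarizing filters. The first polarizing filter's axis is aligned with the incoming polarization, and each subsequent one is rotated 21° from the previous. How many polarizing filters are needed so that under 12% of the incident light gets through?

First polarizer is aligned with the polarization: full transmission.
Each further stage multiplies by cos²(21°) = 0.8716.
After N polarizers: T = 0.8716^(N−1). Require T < 0.12 ⇒ N−1 > ln(0.12)/ln(0.8716) = 15.42, so N−1 ≥ 16 and N = 17.
Check: N=17 gives T = 0.1109 < 0.12; N=16 gives T = 0.1272.

N = 17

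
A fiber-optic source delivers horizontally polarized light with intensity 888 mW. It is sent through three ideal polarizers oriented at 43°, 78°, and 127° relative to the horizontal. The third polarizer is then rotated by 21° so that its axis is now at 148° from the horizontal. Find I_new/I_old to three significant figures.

I_new/I_old ≈ 0.272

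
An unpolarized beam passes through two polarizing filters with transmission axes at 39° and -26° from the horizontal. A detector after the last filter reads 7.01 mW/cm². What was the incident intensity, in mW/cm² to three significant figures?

I₀ ≈ 78.5 mW/cm²

Unpolarized light through the first polarizer → I₁ = ½ I₀, now polarized at 39°.
I₂ = I₁ cos²(-26° − 39°) = 0.5 I₀ · cos²(65°) = 0.0893 I₀.
So 7.01 mW/cm² = 0.0893 I₀, giving I₀ = 7.01/0.0893 = 78.5 mW/cm².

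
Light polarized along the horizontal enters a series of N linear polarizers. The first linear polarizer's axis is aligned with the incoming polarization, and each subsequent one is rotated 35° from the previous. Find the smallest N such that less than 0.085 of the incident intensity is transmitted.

N = 8

First polarizer is aligned with the polarization: full transmission.
Each further stage multiplies by cos²(35°) = 0.671.
After N polarizers: T = 0.671^(N−1). Require T < 0.085 ⇒ N−1 > ln(0.085)/ln(0.671) = 6.18, so N−1 ≥ 7 and N = 8.
Check: N=8 gives T = 0.06125 < 0.085; N=7 gives T = 0.09128.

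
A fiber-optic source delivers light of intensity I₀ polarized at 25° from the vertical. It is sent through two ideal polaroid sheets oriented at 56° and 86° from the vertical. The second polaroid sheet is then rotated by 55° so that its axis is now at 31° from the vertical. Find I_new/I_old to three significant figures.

Before rotation:
I₁ = I₀ cos²(56° − 25°) = I₀ cos²(31°) = 0.7347 I₀.
I₂ = I₁ cos²(86° − 56°) = 0.7347 I₀ · cos²(30°) = 0.5511 I₀.
After rotation:
I₁ = I₀ cos²(56° − 25°) = I₀ cos²(31°) = 0.7347 I₀.
I₂ = I₁ cos²(31° − 56°) = 0.7347 I₀ · cos²(25°) = 0.6035 I₀.
Ratio = 0.6035 / 0.5511 = 1.095.

I_new/I_old ≈ 1.10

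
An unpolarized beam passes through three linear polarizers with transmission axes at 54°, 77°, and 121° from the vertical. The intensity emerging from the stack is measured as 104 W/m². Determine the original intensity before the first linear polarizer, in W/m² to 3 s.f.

Unpolarized light through the first polarizer → I₁ = ½ I₀, now polarized at 54°.
I₂ = I₁ cos²(77° − 54°) = 0.5 I₀ · cos²(23°) = 0.4237 I₀.
I₃ = I₂ cos²(121° − 77°) = 0.4237 I₀ · cos²(44°) = 0.2192 I₀.
So 104 W/m² = 0.2192 I₀, giving I₀ = 104/0.2192 = 474.4 W/m².

I₀ ≈ 474 W/m²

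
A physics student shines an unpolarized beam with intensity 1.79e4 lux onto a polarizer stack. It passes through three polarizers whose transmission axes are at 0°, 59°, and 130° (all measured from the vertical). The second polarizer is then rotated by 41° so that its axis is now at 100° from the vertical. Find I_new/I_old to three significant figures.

I_new/I_old ≈ 0.804

Before rotation:
Unpolarized light through the first polarizer → I₁ = ½ I₀, now polarized at 0°.
I₂ = I₁ cos²(59° − 0°) = 0.5 I₀ · cos²(59°) = 0.1326 I₀.
I₃ = I₂ cos²(130° − 59°) = 0.1326 I₀ · cos²(71°) = 0.01406 I₀.
After rotation:
Unpolarized light through the first polarizer → I₁ = ½ I₀, now polarized at 0°.
Angle between axes 1 and 2: 80°. I₂ = 0.5 I₀ · cos²(80°) = 0.01508 I₀.
I₃ = I₂ cos²(130° − 100°) = 0.01508 I₀ · cos²(30°) = 0.01131 I₀.
Ratio = 0.01131 / 0.01406 = 0.8043.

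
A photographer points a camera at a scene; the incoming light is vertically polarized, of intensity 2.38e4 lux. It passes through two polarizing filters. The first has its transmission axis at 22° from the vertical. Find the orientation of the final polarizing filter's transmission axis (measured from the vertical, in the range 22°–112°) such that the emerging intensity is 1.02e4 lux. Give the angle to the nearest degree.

θ ≈ 67°

By Malus's law, I₁ = I₀ cos²(22° − 0°) = I₀ cos²(22°) = 0.8597 I₀.
Target fraction: 1.02e4 / 2.38e4 lux = 0.4286 of I₀.
Need I₂/I₀ = 0.4286, so cos²(θ − 22°) = 0.4286 / 0.8597 = 0.4985.
θ − 22° = arccos(√0.4985) = 45.1°, giving θ ≈ 22 + 45.1 = 67.1°.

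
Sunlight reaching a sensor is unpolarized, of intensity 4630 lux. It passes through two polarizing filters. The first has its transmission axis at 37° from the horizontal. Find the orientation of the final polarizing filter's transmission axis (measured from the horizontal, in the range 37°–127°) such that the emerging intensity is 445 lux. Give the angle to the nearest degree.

θ ≈ 101°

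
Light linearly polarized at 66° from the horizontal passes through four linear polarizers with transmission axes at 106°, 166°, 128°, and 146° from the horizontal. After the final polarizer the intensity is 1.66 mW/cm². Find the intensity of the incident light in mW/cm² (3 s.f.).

By Malus's law, I₁ = I₀ cos²(106° − 66°) = I₀ cos²(40°) = 0.5868 I₀.
I₂ = I₁ cos²(166° − 106°) = 0.5868 I₀ · cos²(60°) = 0.1467 I₀.
I₃ = I₂ cos²(128° − 166°) = 0.1467 I₀ · cos²(38°) = 0.0911 I₀.
I₄ = I₃ cos²(146° − 128°) = 0.0911 I₀ · cos²(18°) = 0.0824 I₀.
So 1.66 mW/cm² = 0.0824 I₀, giving I₀ = 1.66/0.0824 = 20.15 mW/cm².

I₀ ≈ 20.1 mW/cm²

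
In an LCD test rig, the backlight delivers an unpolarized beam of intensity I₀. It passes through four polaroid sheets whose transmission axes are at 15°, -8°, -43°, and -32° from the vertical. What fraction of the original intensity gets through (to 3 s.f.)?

≈ 0.274 I₀

Unpolarized light through the first polarizer → I₁ = ½ I₀, now polarized at 15°.
I₂ = I₁ cos²(-8° − 15°) = 0.5 I₀ · cos²(23°) = 0.4237 I₀.
I₃ = I₂ cos²(-43° + 8°) = 0.4237 I₀ · cos²(35°) = 0.2843 I₀.
I₄ = I₃ cos²(-32° + 43°) = 0.2843 I₀ · cos²(11°) = 0.2739 I₀.
Transmitted fraction = 0.2739.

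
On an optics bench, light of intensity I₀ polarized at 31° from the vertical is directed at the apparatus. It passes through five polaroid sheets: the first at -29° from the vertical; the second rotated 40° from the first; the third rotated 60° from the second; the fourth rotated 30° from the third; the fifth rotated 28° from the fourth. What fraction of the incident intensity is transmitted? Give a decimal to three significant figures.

I₁ = I₀ cos²(-29° − 31°) = I₀ cos²(60°) = 0.25 I₀.
I₂ = I₁ cos²(40°) = 0.25 · 0.5868 I₀ = 0.1467 I₀.
I₃ = I₂ cos²(60°) = 0.1467 · 0.25 I₀ = 0.03668 I₀.
I₄ = I₃ cos²(30°) = 0.03668 · 0.75 I₀ = 0.02751 I₀.
I₅ = I₄ cos²(28°) = 0.02751 · 0.7796 I₀ = 0.02144 I₀.
Transmitted fraction = 0.02144.

≈ 0.0214 I₀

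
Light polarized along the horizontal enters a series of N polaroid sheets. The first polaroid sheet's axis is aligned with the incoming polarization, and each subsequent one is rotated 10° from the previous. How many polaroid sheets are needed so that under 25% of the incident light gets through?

N = 47

First polarizer is aligned with the polarization: full transmission.
Each further stage multiplies by cos²(10°) = 0.9698.
After N polarizers: T = 0.9698^(N−1). Require T < 0.25 ⇒ N−1 > ln(0.25)/ln(0.9698) = 45.28, so N−1 ≥ 46 and N = 47.
Check: N=47 gives T = 0.2445 < 0.25; N=46 gives T = 0.2521.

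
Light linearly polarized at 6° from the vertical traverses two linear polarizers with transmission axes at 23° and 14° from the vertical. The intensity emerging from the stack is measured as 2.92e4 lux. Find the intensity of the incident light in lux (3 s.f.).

I₀ ≈ 3.27e4 lux

By Malus's law, I₁ = I₀ cos²(23° − 6°) = I₀ cos²(17°) = 0.9145 I₀.
I₂ = I₁ cos²(14° − 23°) = 0.9145 I₀ · cos²(9°) = 0.8921 I₀.
So 2.92e4 lux = 0.8921 I₀, giving I₀ = 2.92e4/0.8921 = 3.273e+04 lux.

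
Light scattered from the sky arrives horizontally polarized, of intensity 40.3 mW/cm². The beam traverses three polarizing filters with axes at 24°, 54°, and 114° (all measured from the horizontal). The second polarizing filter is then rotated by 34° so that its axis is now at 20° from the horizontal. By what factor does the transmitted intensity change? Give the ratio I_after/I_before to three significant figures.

Before rotation:
By Malus's law, I₁ = I₀ cos²(24° − 0°) = I₀ cos²(24°) = 0.8346 I₀.
I₂ = I₁ cos²(54° − 24°) = 0.8346 I₀ · cos²(30°) = 0.6259 I₀.
I₃ = I₂ cos²(114° − 54°) = 0.6259 I₀ · cos²(60°) = 0.1565 I₀.
After rotation:
I₁ = I₀ cos²(24° − 0°) = I₀ cos²(24°) = 0.8346 I₀.
I₂ = I₁ cos²(20° − 24°) = 0.8346 I₀ · cos²(4°) = 0.8305 I₀.
Angle between axes 2 and 3: 86°. I₃ = 0.8305 I₀ · cos²(86°) = 0.004041 I₀.
Ratio = 0.004041 / 0.1565 = 0.02583.

I_new/I_old ≈ 0.0258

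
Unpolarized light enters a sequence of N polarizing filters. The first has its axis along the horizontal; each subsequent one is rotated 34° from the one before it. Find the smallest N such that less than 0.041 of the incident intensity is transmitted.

N = 8

First polarizer halves the unpolarized light: factor 1/2.
Each further stage multiplies by cos²(34°) = 0.6873.
After N polarizers: T = 0.5·0.6873^(N−1). Require T < 0.041 ⇒ N−1 > ln(0.041/0.5)/ln(0.6873) = 6.67, so N−1 ≥ 7 and N = 8.
Check: N=8 gives T = 0.03623 < 0.041; N=7 gives T = 0.05271.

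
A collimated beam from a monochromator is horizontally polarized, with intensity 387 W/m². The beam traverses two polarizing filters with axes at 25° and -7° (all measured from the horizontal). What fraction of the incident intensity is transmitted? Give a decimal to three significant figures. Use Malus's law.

By Malus's law, I₁ = 387 W/m² · cos²(25°) = 317.9 W/m².
I₂ = I₁ · cos²(32°) = 317.9 · 0.7192 = 228.6 W/m².
Transmitted fraction = 0.5907.

I/I₀ ≈ 0.591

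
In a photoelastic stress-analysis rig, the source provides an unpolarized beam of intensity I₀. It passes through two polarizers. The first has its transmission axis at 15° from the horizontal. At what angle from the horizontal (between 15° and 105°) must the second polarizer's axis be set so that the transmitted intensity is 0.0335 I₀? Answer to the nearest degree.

Unpolarized light through the first polarizer → I₁ = ½ I₀, now polarized at 15°.
Need I₂/I₀ = 0.0335, so cos²(θ − 15°) = 0.0335 / 0.5 = 0.067.
θ − 15° = arccos(√0.067) = 75.0°, giving θ ≈ 15 + 75.0 = 90.0°.

θ ≈ 90°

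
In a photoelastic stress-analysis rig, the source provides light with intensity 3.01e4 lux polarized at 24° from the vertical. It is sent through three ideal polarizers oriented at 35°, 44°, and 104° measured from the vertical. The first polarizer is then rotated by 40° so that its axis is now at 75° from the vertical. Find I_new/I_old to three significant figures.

I_new/I_old ≈ 0.310

Before rotation:
I₁ = I₀ cos²(35° − 24°) = I₀ cos²(11°) = 0.9636 I₀.
I₂ = I₁ cos²(44° − 35°) = 0.9636 I₀ · cos²(9°) = 0.94 I₀.
I₃ = I₂ cos²(104° − 44°) = 0.94 I₀ · cos²(60°) = 0.235 I₀.
After rotation:
I₁ = I₀ cos²(75° − 24°) = I₀ cos²(51°) = 0.396 I₀.
I₂ = I₁ cos²(44° − 75°) = 0.396 I₀ · cos²(31°) = 0.291 I₀.
I₃ = I₂ cos²(104° − 44°) = 0.291 I₀ · cos²(60°) = 0.07275 I₀.
Ratio = 0.07275 / 0.235 = 0.3096.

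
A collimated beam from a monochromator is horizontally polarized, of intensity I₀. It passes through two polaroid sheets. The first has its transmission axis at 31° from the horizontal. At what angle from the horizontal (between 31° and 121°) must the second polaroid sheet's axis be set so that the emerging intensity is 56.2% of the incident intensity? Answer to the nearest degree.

θ ≈ 60°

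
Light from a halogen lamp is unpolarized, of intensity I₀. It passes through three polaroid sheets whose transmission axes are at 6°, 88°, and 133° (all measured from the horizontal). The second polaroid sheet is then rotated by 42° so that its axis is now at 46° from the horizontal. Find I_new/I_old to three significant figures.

I_new/I_old ≈ 0.166

Before rotation:
Unpolarized light through the first polarizer → I₁ = ½ I₀, now polarized at 6°.
I₂ = I₁ cos²(88° − 6°) = 0.5 I₀ · cos²(82°) = 0.009685 I₀.
I₃ = I₂ cos²(133° − 88°) = 0.009685 I₀ · cos²(45°) = 0.004842 I₀.
After rotation:
Unpolarized light through the first polarizer → I₁ = ½ I₀, now polarized at 6°.
I₂ = I₁ cos²(46° − 6°) = 0.5 I₀ · cos²(40°) = 0.2934 I₀.
I₃ = I₂ cos²(133° − 46°) = 0.2934 I₀ · cos²(87°) = 0.0008037 I₀.
Ratio = 0.0008037 / 0.004842 = 0.166.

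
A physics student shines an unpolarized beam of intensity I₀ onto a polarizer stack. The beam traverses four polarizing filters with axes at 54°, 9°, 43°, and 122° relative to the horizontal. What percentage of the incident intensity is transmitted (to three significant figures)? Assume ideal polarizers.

≈ 0.626%

Unpolarized light through the first polarizer → I₁ = ½ I₀, now polarized at 54°.
I₂ = I₁ cos²(9° − 54°) = 0.5 I₀ · cos²(45°) = 0.25 I₀.
I₃ = I₂ cos²(43° − 9°) = 0.25 I₀ · cos²(34°) = 0.1718 I₀.
I₄ = I₃ cos²(122° − 43°) = 0.1718 I₀ · cos²(79°) = 0.006256 I₀.
That is 0.6256% of the incident intensity.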